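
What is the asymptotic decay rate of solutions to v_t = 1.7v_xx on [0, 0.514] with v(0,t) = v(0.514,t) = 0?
Eigenvalues: λₙ = 1.7n²π²/0.514².
First three modes:
  n=1: λ₁ = 1.7π²/0.514² ≈ 63.507
  n=2: λ₂ = 6.8π²/0.514² ≈ 254.028 (4× faster decay)
  n=3: λ₃ = 15.3π²/0.514² ≈ 571.564 (9× faster decay)
As t → ∞, higher modes decay exponentially faster. The n=1 mode dominates: v ~ c₁ sin(πx/0.514) e^{-λ₁t}.
Decay rate: λ₁ = 1.7π²/0.514² ≈ 63.507.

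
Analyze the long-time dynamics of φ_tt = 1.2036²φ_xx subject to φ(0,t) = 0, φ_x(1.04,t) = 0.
Long-time behavior: φ oscillates (no decay). Energy is conserved; the solution oscillates indefinitely as standing waves.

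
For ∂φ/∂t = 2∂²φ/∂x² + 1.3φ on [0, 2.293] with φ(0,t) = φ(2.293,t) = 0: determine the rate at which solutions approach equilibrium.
Eigenvalues: λₙ = 2n²π²/2.293² - 1.3.
First three modes:
  n=1: λ₁ = 2π²/2.293² - 1.3 ≈ 2.454
  n=2: λ₂ = 8π²/2.293² - 1.3 ≈ 13.717
  n=3: λ₃ = 18π²/2.293² - 1.3 ≈ 32.488
Since 2π²/2.293² ≈ 3.754 > 1.3, all λₙ > 0.
The n=1 mode decays slowest → dominates as t → ∞.
Asymptotic: φ ~ c₁ sin(πx/2.293) e^{-λ₁t} with decay rate λ₁ ≈ 2.454.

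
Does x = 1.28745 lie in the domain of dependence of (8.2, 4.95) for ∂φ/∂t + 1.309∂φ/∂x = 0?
No. Only data at x = 1.72045 affects (8.2, 4.95). Advection has one-way propagation along characteristics.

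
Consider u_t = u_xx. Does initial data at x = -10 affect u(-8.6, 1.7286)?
Yes, for any finite x. The heat equation has infinite propagation speed, so all initial data affects all points at any t > 0.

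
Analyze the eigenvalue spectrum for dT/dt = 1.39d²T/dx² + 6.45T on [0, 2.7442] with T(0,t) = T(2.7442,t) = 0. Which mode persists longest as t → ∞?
Eigenvalues: λₙ = 1.39n²π²/2.7442² - 6.45.
First three modes:
  n=1: λ₁ = 1.39π²/2.7442² - 6.45 ≈ -4.628
  n=2: λ₂ = 5.56π²/2.7442² - 6.45 ≈ 0.837
  n=3: λ₃ = 12.51π²/2.7442² - 6.45 ≈ 9.946
Since 1.39π²/2.7442² ≈ 1.822 < 6.45, λ₁ < 0.
The n=1 mode grows fastest (−λₙ is largest for n=1) → dominates.
Asymptotic: T ~ c₁ sin(πx/2.7442) e^{4.628t} (exponential growth at rate −λ₁ ≈ 4.628).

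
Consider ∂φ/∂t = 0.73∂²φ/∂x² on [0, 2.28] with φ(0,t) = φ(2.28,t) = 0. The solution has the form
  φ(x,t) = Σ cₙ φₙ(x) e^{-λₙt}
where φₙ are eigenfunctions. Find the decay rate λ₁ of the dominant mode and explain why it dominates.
Eigenvalues: λₙ = 0.73n²π²/2.28².
First three modes:
  n=1: λ₁ = 0.73π²/2.28² ≈ 1.386
  n=2: λ₂ = 2.92π²/2.28² ≈ 5.544 (4× faster decay)
  n=3: λ₃ = 6.57π²/2.28² ≈ 12.474 (9× faster decay)
As t → ∞, higher modes decay exponentially faster. The n=1 mode dominates: φ ~ c₁ sin(πx/2.28) e^{-λ₁t}.
Decay rate: λ₁ = 0.73π²/2.28² ≈ 1.386.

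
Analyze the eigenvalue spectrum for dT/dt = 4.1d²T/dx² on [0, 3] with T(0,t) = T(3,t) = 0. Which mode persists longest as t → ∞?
Eigenvalues: λₙ = 4.1n²π²/3².
First three modes:
  n=1: λ₁ = 4.1π²/3² ≈ 4.496
  n=2: λ₂ = 16.4π²/3² ≈ 17.985 (4× faster decay)
  n=3: λ₃ = 36.9π²/3² ≈ 40.465 (9× faster decay)
As t → ∞, higher modes decay exponentially faster. The n=1 mode dominates: T ~ c₁ sin(πx/3) e^{-λ₁t}.
Decay rate: λ₁ = 4.1π²/3² ≈ 4.496.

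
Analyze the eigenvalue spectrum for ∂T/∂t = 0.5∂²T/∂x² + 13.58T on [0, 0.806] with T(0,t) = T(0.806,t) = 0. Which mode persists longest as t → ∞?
Eigenvalues: λₙ = 0.5n²π²/0.806² - 13.58.
First three modes:
  n=1: λ₁ = 0.5π²/0.806² - 13.58 ≈ -5.984
  n=2: λ₂ = 2π²/0.806² - 13.58 ≈ 16.805
  n=3: λ₃ = 4.5π²/0.806² - 13.58 ≈ 54.786
Since 0.5π²/0.806² ≈ 7.596 < 13.58, λ₁ < 0.
The n=1 mode grows fastest (−λₙ is largest for n=1) → dominates.
Asymptotic: T ~ c₁ sin(πx/0.806) e^{5.984t} (exponential growth at rate −λ₁ ≈ 5.984).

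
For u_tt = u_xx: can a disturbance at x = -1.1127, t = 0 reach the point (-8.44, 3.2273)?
No. The domain of dependence is [-11.6673, -5.2127], and -1.1127 is outside this interval.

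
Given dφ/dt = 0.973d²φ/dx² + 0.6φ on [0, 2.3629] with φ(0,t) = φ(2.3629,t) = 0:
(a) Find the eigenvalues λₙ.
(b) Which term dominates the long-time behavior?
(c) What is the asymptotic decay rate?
Eigenvalues: λₙ = 0.973n²π²/2.3629² - 0.6.
First three modes:
  n=1: λ₁ = 0.973π²/2.3629² - 0.6 ≈ 1.12
  n=2: λ₂ = 3.892π²/2.3629² - 0.6 ≈ 6.28
  n=3: λ₃ = 8.757π²/2.3629² - 0.6 ≈ 14.88
Since 0.973π²/2.3629² ≈ 1.72 > 0.6, all λₙ > 0.
The n=1 mode decays slowest → dominates as t → ∞.
Asymptotic: φ ~ c₁ sin(πx/2.3629) e^{-λ₁t} with decay rate λ₁ ≈ 1.12.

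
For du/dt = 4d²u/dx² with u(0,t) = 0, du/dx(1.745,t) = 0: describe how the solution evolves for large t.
u → 0. Heat escapes through the Dirichlet boundary.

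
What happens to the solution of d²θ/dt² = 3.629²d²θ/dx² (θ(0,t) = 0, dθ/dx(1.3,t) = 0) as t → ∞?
θ oscillates (no decay). Energy is conserved; the solution oscillates indefinitely as standing waves.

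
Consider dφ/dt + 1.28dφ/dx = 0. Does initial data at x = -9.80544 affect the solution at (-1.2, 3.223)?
No. Only data at x = -5.32544 affects (-1.2, 3.223). Advection has one-way propagation along characteristics.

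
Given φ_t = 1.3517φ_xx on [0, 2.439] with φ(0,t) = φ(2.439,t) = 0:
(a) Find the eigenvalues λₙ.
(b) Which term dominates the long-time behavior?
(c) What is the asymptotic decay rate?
Eigenvalues: λₙ = 1.3517n²π²/2.439².
First three modes:
  n=1: λ₁ = 1.3517π²/2.439² ≈ 2.243
  n=2: λ₂ = 5.4068π²/2.439² ≈ 8.97 (4× faster decay)
  n=3: λ₃ = 12.1653π²/2.439² ≈ 20.184 (9× faster decay)
As t → ∞, higher modes decay exponentially faster. The n=1 mode dominates: φ ~ c₁ sin(πx/2.439) e^{-λ₁t}.
Decay rate: λ₁ = 1.3517π²/2.439² ≈ 2.243.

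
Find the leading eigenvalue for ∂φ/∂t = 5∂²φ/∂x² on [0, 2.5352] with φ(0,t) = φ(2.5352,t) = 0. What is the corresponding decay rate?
Eigenvalues: λₙ = 5n²π²/2.5352².
First three modes:
  n=1: λ₁ = 5π²/2.5352² ≈ 7.678
  n=2: λ₂ = 20π²/2.5352² ≈ 30.712 (4× faster decay)
  n=3: λ₃ = 45π²/2.5352² ≈ 69.102 (9× faster decay)
As t → ∞, higher modes decay exponentially faster. The n=1 mode dominates: φ ~ c₁ sin(πx/2.5352) e^{-λ₁t}.
Decay rate: λ₁ = 5π²/2.5352² ≈ 7.678.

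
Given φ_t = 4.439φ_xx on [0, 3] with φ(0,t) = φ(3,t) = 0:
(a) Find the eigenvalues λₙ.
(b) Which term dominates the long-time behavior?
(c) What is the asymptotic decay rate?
Eigenvalues: λₙ = 4.439n²π²/3².
First three modes:
  n=1: λ₁ = 4.439π²/3² ≈ 4.868
  n=2: λ₂ = 17.756π²/3² ≈ 19.472 (4× faster decay)
  n=3: λ₃ = 39.951π²/3² ≈ 43.811 (9× faster decay)
As t → ∞, higher modes decay exponentially faster. The n=1 mode dominates: φ ~ c₁ sin(πx/3) e^{-λ₁t}.
Decay rate: λ₁ = 4.439π²/3² ≈ 4.868.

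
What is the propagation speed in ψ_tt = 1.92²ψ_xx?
Speed = 1.92. Information travels along characteristics x = x₀ ± 1.92t.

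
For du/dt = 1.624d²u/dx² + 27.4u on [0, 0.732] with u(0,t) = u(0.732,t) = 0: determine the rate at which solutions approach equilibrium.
Eigenvalues: λₙ = 1.624n²π²/0.732² - 27.4.
First three modes:
  n=1: λ₁ = 1.624π²/0.732² - 27.4 ≈ 2.513
  n=2: λ₂ = 6.496π²/0.732² - 27.4 ≈ 92.253
  n=3: λ₃ = 14.616π²/0.732² - 27.4 ≈ 241.819
Since 1.624π²/0.732² ≈ 29.913 > 27.4, all λₙ > 0.
The n=1 mode decays slowest → dominates as t → ∞.
Asymptotic: u ~ c₁ sin(πx/0.732) e^{-λ₁t} with decay rate λ₁ ≈ 2.513.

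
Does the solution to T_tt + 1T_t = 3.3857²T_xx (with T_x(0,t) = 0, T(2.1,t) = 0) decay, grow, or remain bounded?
T → 0. Damping (γ=1) dissipates energy; oscillations decay exponentially.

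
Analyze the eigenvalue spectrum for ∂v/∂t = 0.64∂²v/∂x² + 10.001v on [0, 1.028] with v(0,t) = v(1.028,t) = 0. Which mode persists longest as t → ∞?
Eigenvalues: λₙ = 0.64n²π²/1.028² - 10.001.
First three modes:
  n=1: λ₁ = 0.64π²/1.028² - 10.001 ≈ -4.024
  n=2: λ₂ = 2.56π²/1.028² - 10.001 ≈ 13.908
  n=3: λ₃ = 5.76π²/1.028² - 10.001 ≈ 43.793
Since 0.64π²/1.028² ≈ 5.977 < 10.001, λ₁ < 0.
The n=1 mode grows fastest (−λₙ is largest for n=1) → dominates.
Asymptotic: v ~ c₁ sin(πx/1.028) e^{4.024t} (exponential growth at rate −λ₁ ≈ 4.024).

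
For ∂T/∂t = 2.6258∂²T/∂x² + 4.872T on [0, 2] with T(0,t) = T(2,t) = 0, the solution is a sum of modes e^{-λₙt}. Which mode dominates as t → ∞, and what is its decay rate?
Eigenvalues: λₙ = 2.6258n²π²/2² - 4.872.
First three modes:
  n=1: λ₁ = 2.6258π²/2² - 4.872 ≈ 1.607
  n=2: λ₂ = 10.5032π²/2² - 4.872 ≈ 21.044
  n=3: λ₃ = 23.6322π²/2² - 4.872 ≈ 53.438
Since 2.6258π²/2² ≈ 6.479 > 4.872, all λₙ > 0.
The n=1 mode decays slowest → dominates as t → ∞.
Asymptotic: T ~ c₁ sin(πx/2) e^{-λ₁t} with decay rate λ₁ ≈ 1.607.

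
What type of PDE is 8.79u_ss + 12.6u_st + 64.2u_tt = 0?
With A = 8.79, B = 12.6, C = 64.2, the discriminant is -2098.512. This is an elliptic PDE.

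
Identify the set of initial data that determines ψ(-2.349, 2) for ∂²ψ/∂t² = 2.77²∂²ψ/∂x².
Domain of dependence: [-7.889, 3.191]. Signals travel at speed 2.77, so data within |x - -2.349| ≤ 2.77·2 = 5.54 can reach the point.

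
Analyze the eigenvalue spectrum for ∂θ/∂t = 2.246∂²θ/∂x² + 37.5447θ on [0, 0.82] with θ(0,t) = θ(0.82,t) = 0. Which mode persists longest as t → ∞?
Eigenvalues: λₙ = 2.246n²π²/0.82² - 37.5447.
First three modes:
  n=1: λ₁ = 2.246π²/0.82² - 37.5447 ≈ -4.578
  n=2: λ₂ = 8.984π²/0.82² - 37.5447 ≈ 94.324
  n=3: λ₃ = 20.214π²/0.82² - 37.5447 ≈ 259.16
Since 2.246π²/0.82² ≈ 32.967 < 37.5447, λ₁ < 0.
The n=1 mode grows fastest (−λₙ is largest for n=1) → dominates.
Asymptotic: θ ~ c₁ sin(πx/0.82) e^{4.578t} (exponential growth at rate −λ₁ ≈ 4.578).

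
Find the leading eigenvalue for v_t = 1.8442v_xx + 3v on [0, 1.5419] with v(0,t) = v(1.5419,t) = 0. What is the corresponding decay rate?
Eigenvalues: λₙ = 1.8442n²π²/1.5419² - 3.
First three modes:
  n=1: λ₁ = 1.8442π²/1.5419² - 3 ≈ 4.656
  n=2: λ₂ = 7.3768π²/1.5419² - 3 ≈ 27.624
  n=3: λ₃ = 16.5978π²/1.5419² - 3 ≈ 65.903
Since 1.8442π²/1.5419² ≈ 7.656 > 3, all λₙ > 0.
The n=1 mode decays slowest → dominates as t → ∞.
Asymptotic: v ~ c₁ sin(πx/1.5419) e^{-λ₁t} with decay rate λ₁ ≈ 4.656.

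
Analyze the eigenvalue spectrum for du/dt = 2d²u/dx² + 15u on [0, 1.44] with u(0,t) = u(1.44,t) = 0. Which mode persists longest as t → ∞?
Eigenvalues: λₙ = 2n²π²/1.44² - 15.
First three modes:
  n=1: λ₁ = 2π²/1.44² - 15 ≈ -5.481
  n=2: λ₂ = 8π²/1.44² - 15 ≈ 23.077
  n=3: λ₃ = 18π²/1.44² - 15 ≈ 70.674
Since 2π²/1.44² ≈ 9.519 < 15, λ₁ < 0.
The n=1 mode grows fastest (−λₙ is largest for n=1) → dominates.
Asymptotic: u ~ c₁ sin(πx/1.44) e^{5.481t} (exponential growth at rate −λ₁ ≈ 5.481).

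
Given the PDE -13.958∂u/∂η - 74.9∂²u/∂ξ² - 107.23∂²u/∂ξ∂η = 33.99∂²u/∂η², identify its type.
Rewriting in standard form: -74.9∂²u/∂ξ² - 107.23∂²u/∂ξ∂η - 33.99∂²u/∂η² - 13.958∂u/∂η = 0. The second-order coefficients are A = -74.9, B = -107.23, C = -33.99. Since B² - 4AC = 1314.8689 > 0, this is a hyperbolic PDE.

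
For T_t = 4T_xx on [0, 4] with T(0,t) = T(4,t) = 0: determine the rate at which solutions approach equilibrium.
Eigenvalues: λₙ = 4n²π²/4².
First three modes:
  n=1: λ₁ = 4π²/4² ≈ 2.467
  n=2: λ₂ = 16π²/4² ≈ 9.87 (4× faster decay)
  n=3: λ₃ = 36π²/4² ≈ 22.207 (9× faster decay)
As t → ∞, higher modes decay exponentially faster. The n=1 mode dominates: T ~ c₁ sin(πx/4) e^{-λ₁t}.
Decay rate: λ₁ = 4π²/4² ≈ 2.467.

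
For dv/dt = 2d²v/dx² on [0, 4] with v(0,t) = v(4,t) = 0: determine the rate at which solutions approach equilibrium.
Eigenvalues: λₙ = 2n²π²/4².
First three modes:
  n=1: λ₁ = 2π²/4² ≈ 1.234
  n=2: λ₂ = 8π²/4² ≈ 4.935 (4× faster decay)
  n=3: λ₃ = 18π²/4² ≈ 11.103 (9× faster decay)
As t → ∞, higher modes decay exponentially faster. The n=1 mode dominates: v ~ c₁ sin(πx/4) e^{-λ₁t}.
Decay rate: λ₁ = 2π²/4² ≈ 1.234.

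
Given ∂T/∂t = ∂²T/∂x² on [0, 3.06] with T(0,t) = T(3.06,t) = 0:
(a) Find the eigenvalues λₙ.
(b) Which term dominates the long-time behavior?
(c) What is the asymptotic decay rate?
Eigenvalues: λₙ = n²π²/3.06².
First three modes:
  n=1: λ₁ = π²/3.06² ≈ 1.054
  n=2: λ₂ = 4π²/3.06² ≈ 4.216 (4× faster decay)
  n=3: λ₃ = 9π²/3.06² ≈ 9.486 (9× faster decay)
As t → ∞, higher modes decay exponentially faster. The n=1 mode dominates: T ~ c₁ sin(πx/3.06) e^{-λ₁t}.
Decay rate: λ₁ = π²/3.06² ≈ 1.054.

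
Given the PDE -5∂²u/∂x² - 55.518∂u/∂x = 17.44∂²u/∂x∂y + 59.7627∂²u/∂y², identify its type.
Rewriting in standard form: -5∂²u/∂x² - 17.44∂²u/∂x∂y - 59.7627∂²u/∂y² - 55.518∂u/∂x = 0. The second-order coefficients are A = -5, B = -17.44, C = -59.7627. Since B² - 4AC = -891.1004 < 0, this is an elliptic PDE.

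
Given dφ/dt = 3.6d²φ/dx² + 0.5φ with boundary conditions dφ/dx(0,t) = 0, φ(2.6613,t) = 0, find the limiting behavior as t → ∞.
φ → 0. Diffusion dominates reaction (r=0.5 < κπ²/(4L²)≈1.25); solution decays.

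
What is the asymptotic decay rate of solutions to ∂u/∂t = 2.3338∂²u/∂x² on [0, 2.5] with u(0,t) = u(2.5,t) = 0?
Eigenvalues: λₙ = 2.3338n²π²/2.5².
First three modes:
  n=1: λ₁ = 2.3338π²/2.5² ≈ 3.685
  n=2: λ₂ = 9.3352π²/2.5² ≈ 14.742 (4× faster decay)
  n=3: λ₃ = 21.0042π²/2.5² ≈ 33.169 (9× faster decay)
As t → ∞, higher modes decay exponentially faster. The n=1 mode dominates: u ~ c₁ sin(πx/2.5) e^{-λ₁t}.
Decay rate: λ₁ = 2.3338π²/2.5² ≈ 3.685.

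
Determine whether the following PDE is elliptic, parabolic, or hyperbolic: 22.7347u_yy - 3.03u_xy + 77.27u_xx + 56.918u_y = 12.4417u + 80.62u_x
Rewriting in standard form: 77.27u_xx - 3.03u_xy + 22.7347u_yy - 80.62u_x + 56.918u_y - 12.4417u = 0. Coefficients: A = 77.27, B = -3.03, C = 22.7347. B² - 4AC = -7017.660176, which is negative, so the equation is elliptic.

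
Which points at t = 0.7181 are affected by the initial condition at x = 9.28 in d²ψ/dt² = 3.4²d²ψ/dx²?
Domain of influence: [6.83846, 11.72154]. Data at x = 9.28 spreads outward at speed 3.4.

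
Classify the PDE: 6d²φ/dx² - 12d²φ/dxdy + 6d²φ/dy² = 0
A = 6, B = -12, C = 6. Discriminant B² - 4AC = 0. Since 0 = 0, parabolic.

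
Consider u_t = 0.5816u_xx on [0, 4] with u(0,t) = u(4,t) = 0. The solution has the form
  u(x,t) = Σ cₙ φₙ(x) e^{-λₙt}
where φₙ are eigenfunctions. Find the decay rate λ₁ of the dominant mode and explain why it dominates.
Eigenvalues: λₙ = 0.5816n²π²/4².
First three modes:
  n=1: λ₁ = 0.5816π²/4² ≈ 0.359
  n=2: λ₂ = 2.3264π²/4² ≈ 1.435 (4× faster decay)
  n=3: λ₃ = 5.2344π²/4² ≈ 3.229 (9× faster decay)
As t → ∞, higher modes decay exponentially faster. The n=1 mode dominates: u ~ c₁ sin(πx/4) e^{-λ₁t}.
Decay rate: λ₁ = 0.5816π²/4² ≈ 0.359.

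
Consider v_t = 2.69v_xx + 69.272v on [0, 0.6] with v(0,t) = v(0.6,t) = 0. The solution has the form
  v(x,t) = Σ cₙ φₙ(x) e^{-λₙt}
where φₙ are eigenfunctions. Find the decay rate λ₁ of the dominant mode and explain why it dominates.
Eigenvalues: λₙ = 2.69n²π²/0.6² - 69.272.
First three modes:
  n=1: λ₁ = 2.69π²/0.6² - 69.272 ≈ 4.476
  n=2: λ₂ = 10.76π²/0.6² - 69.272 ≈ 225.72
  n=3: λ₃ = 24.21π²/0.6² - 69.272 ≈ 594.459
Since 2.69π²/0.6² ≈ 73.748 > 69.272, all λₙ > 0.
The n=1 mode decays slowest → dominates as t → ∞.
Asymptotic: v ~ c₁ sin(πx/0.6) e^{-λ₁t} with decay rate λ₁ ≈ 4.476.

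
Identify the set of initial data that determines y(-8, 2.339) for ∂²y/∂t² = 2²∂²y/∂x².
Domain of dependence: [-12.678, -3.322]. Signals travel at speed 2, so data within |x - -8| ≤ 2·2.339 = 4.678 can reach the point.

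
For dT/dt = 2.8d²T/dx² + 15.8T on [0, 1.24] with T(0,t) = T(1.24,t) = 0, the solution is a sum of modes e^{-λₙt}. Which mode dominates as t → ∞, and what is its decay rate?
Eigenvalues: λₙ = 2.8n²π²/1.24² - 15.8.
First three modes:
  n=1: λ₁ = 2.8π²/1.24² - 15.8 ≈ 2.173
  n=2: λ₂ = 11.2π²/1.24² - 15.8 ≈ 56.091
  n=3: λ₃ = 25.2π²/1.24² - 15.8 ≈ 145.955
Since 2.8π²/1.24² ≈ 17.973 > 15.8, all λₙ > 0.
The n=1 mode decays slowest → dominates as t → ∞.
Asymptotic: T ~ c₁ sin(πx/1.24) e^{-λ₁t} with decay rate λ₁ ≈ 2.173.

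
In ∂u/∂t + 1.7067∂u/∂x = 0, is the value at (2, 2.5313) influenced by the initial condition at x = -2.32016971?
Yes. The characteristic through (2, 2.5313) passes through x = -2.32016971.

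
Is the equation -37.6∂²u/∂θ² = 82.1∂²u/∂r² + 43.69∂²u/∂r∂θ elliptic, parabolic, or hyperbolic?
Rewriting in standard form: -82.1∂²u/∂r² - 43.69∂²u/∂r∂θ - 37.6∂²u/∂θ² = 0. Computing B² - 4AC with A = -82.1, B = -43.69, C = -37.6: discriminant = -10439.0239 (negative). Answer: elliptic.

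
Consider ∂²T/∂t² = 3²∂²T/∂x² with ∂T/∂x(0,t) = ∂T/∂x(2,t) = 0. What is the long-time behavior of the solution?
As t → ∞, T oscillates about a mean that drifts linearly in t (generically unbounded; no decay). There is no damping, so the nonconstant modes persist as standing waves (energy conserved, no decay). But with Neumann conditions at both ends the constant mode has eigenvalue 0: the spatial mean M(t) of T satisfies M'' = 0, so M(t) = M(0) + M'(0)·t. Unless the initial velocity has zero mean (∫T_t(x,0)dx = 0), the solution grows linearly in t (unbounded, though not exponentially); if it does have zero mean, the solution stays bounded and simply oscillates.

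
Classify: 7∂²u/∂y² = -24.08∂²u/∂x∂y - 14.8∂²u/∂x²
Rewriting in standard form: 14.8∂²u/∂x² + 24.08∂²u/∂x∂y + 7∂²u/∂y² = 0. Hyperbolic (discriminant = 165.4464).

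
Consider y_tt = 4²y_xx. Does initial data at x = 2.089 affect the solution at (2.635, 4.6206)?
Yes. The domain of dependence is [-15.8474, 21.1174], and 2.089 ∈ [-15.8474, 21.1174].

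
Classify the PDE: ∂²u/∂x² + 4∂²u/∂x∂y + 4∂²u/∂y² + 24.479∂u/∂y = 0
A = 1, B = 4, C = 4. Discriminant B² - 4AC = 0. Since 0 = 0, parabolic.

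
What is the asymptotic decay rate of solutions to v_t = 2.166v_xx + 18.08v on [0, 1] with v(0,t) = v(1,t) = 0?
Eigenvalues: λₙ = 2.166n²π²/1² - 18.08.
First three modes:
  n=1: λ₁ = 2.166π² - 18.08 ≈ 3.298
  n=2: λ₂ = 8.664π² - 18.08 ≈ 67.43
  n=3: λ₃ = 19.494π² - 18.08 ≈ 174.318
Since 2.166π² ≈ 21.378 > 18.08, all λₙ > 0.
The n=1 mode decays slowest → dominates as t → ∞.
Asymptotic: v ~ c₁ sin(πx/1) e^{-λ₁t} with decay rate λ₁ ≈ 3.298.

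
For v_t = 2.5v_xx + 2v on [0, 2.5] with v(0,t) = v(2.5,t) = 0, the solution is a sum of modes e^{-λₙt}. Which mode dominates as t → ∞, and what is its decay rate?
Eigenvalues: λₙ = 2.5n²π²/2.5² - 2.
First three modes:
  n=1: λ₁ = 2.5π²/2.5² - 2 ≈ 1.948
  n=2: λ₂ = 10π²/2.5² - 2 ≈ 13.791
  n=3: λ₃ = 22.5π²/2.5² - 2 ≈ 33.531
Since 2.5π²/2.5² ≈ 3.948 > 2, all λₙ > 0.
The n=1 mode decays slowest → dominates as t → ∞.
Asymptotic: v ~ c₁ sin(πx/2.5) e^{-λ₁t} with decay rate λ₁ ≈ 1.948.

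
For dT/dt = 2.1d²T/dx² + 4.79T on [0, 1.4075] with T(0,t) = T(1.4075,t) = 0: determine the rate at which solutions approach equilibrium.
Eigenvalues: λₙ = 2.1n²π²/1.4075² - 4.79.
First three modes:
  n=1: λ₁ = 2.1π²/1.4075² - 4.79 ≈ 5.672
  n=2: λ₂ = 8.4π²/1.4075² - 4.79 ≈ 37.059
  n=3: λ₃ = 18.9π²/1.4075² - 4.79 ≈ 89.37
Since 2.1π²/1.4075² ≈ 10.462 > 4.79, all λₙ > 0.
The n=1 mode decays slowest → dominates as t → ∞.
Asymptotic: T ~ c₁ sin(πx/1.4075) e^{-λ₁t} with decay rate λ₁ ≈ 5.672.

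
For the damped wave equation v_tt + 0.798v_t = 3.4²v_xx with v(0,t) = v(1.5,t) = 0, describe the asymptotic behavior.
v → 0. Damping (γ=0.798) dissipates energy; oscillations decay exponentially.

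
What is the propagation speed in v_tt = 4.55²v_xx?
Speed = 4.55. Information travels along characteristics x = x₀ ± 4.55t.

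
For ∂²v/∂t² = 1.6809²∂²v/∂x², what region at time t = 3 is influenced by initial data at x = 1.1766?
Domain of influence: [-3.8661, 6.2193]. Data at x = 1.1766 spreads outward at speed 1.6809.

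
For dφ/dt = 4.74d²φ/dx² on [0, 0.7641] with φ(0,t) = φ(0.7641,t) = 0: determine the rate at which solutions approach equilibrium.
Eigenvalues: λₙ = 4.74n²π²/0.7641².
First three modes:
  n=1: λ₁ = 4.74π²/0.7641² ≈ 80.127
  n=2: λ₂ = 18.96π²/0.7641² ≈ 320.507 (4× faster decay)
  n=3: λ₃ = 42.66π²/0.7641² ≈ 721.141 (9× faster decay)
As t → ∞, higher modes decay exponentially faster. The n=1 mode dominates: φ ~ c₁ sin(πx/0.7641) e^{-λ₁t}.
Decay rate: λ₁ = 4.74π²/0.7641² ≈ 80.127.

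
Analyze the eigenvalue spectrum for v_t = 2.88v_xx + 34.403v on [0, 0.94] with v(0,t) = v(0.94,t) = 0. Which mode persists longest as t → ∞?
Eigenvalues: λₙ = 2.88n²π²/0.94² - 34.403.
First three modes:
  n=1: λ₁ = 2.88π²/0.94² - 34.403 ≈ -2.234
  n=2: λ₂ = 11.52π²/0.94² - 34.403 ≈ 94.273
  n=3: λ₃ = 25.92π²/0.94² - 34.403 ≈ 255.117
Since 2.88π²/0.94² ≈ 32.169 < 34.403, λ₁ < 0.
The n=1 mode grows fastest (−λₙ is largest for n=1) → dominates.
Asymptotic: v ~ c₁ sin(πx/0.94) e^{2.234t} (exponential growth at rate −λ₁ ≈ 2.234).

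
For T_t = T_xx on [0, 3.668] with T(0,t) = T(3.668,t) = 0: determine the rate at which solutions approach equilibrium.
Eigenvalues: λₙ = n²π²/3.668².
First three modes:
  n=1: λ₁ = π²/3.668² ≈ 0.734
  n=2: λ₂ = 4π²/3.668² ≈ 2.934 (4× faster decay)
  n=3: λ₃ = 9π²/3.668² ≈ 6.602 (9× faster decay)
As t → ∞, higher modes decay exponentially faster. The n=1 mode dominates: T ~ c₁ sin(πx/3.668) e^{-λ₁t}.
Decay rate: λ₁ = π²/3.668² ≈ 0.734.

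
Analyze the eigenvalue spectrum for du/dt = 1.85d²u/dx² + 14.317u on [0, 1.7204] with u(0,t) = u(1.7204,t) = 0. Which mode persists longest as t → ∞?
Eigenvalues: λₙ = 1.85n²π²/1.7204² - 14.317.
First three modes:
  n=1: λ₁ = 1.85π²/1.7204² - 14.317 ≈ -8.148
  n=2: λ₂ = 7.4π²/1.7204² - 14.317 ≈ 10.359
  n=3: λ₃ = 16.65π²/1.7204² - 14.317 ≈ 41.204
Since 1.85π²/1.7204² ≈ 6.169 < 14.317, λ₁ < 0.
The n=1 mode grows fastest (−λₙ is largest for n=1) → dominates.
Asymptotic: u ~ c₁ sin(πx/1.7204) e^{8.148t} (exponential growth at rate −λ₁ ≈ 8.148).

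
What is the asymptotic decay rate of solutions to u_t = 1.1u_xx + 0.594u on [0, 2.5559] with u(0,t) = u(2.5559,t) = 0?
Eigenvalues: λₙ = 1.1n²π²/2.5559² - 0.594.
First three modes:
  n=1: λ₁ = 1.1π²/2.5559² - 0.594 ≈ 1.068
  n=2: λ₂ = 4.4π²/2.5559² - 0.594 ≈ 6.054
  n=3: λ₃ = 9.9π²/2.5559² - 0.594 ≈ 14.363
Since 1.1π²/2.5559² ≈ 1.662 > 0.594, all λₙ > 0.
The n=1 mode decays slowest → dominates as t → ∞.
Asymptotic: u ~ c₁ sin(πx/2.5559) e^{-λ₁t} with decay rate λ₁ ≈ 1.068.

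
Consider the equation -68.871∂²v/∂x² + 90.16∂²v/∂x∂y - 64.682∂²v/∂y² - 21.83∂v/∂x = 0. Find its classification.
Elliptic. (A = -68.871, B = 90.16, C = -64.682 gives B² - 4AC = -9690.030488.)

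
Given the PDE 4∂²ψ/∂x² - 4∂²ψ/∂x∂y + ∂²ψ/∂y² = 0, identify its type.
The second-order coefficients are A = 4, B = -4, C = 1. Since B² - 4AC = 0 = 0, this is a parabolic PDE.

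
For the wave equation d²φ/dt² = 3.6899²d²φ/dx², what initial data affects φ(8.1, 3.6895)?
Domain of dependence: [-5.51388605, 21.71388605]. Signals travel at speed 3.6899, so data within |x - 8.1| ≤ 3.6899·3.6895 = 13.61388605 can reach the point.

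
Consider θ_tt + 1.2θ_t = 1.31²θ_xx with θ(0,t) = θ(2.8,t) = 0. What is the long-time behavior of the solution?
As t → ∞, θ → 0. Damping (γ=1.2) dissipates energy; oscillations decay exponentially.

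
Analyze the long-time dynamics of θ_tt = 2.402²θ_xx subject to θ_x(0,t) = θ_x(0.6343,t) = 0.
Long-time behavior: θ oscillates about a mean that drifts linearly in t (generically unbounded; no decay). There is no damping, so the nonconstant modes persist as standing waves (energy conserved, no decay). But with Neumann conditions at both ends the constant mode has eigenvalue 0: the spatial mean M(t) of θ satisfies M'' = 0, so M(t) = M(0) + M'(0)·t. Unless the initial velocity has zero mean (∫θ_t(x,0)dx = 0), the solution grows linearly in t (unbounded, though not exponentially); if it does have zero mean, the solution stays bounded and simply oscillates.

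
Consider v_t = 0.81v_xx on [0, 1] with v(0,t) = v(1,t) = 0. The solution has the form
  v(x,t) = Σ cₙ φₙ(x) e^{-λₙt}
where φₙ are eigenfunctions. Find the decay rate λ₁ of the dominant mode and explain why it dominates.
Eigenvalues: λₙ = 0.81n²π².
First three modes:
  n=1: λ₁ = 0.81π² ≈ 7.994
  n=2: λ₂ = 3.24π² ≈ 31.978 (4× faster decay)
  n=3: λ₃ = 7.29π² ≈ 71.949 (9× faster decay)
As t → ∞, higher modes decay exponentially faster. The n=1 mode dominates: v ~ c₁ sin(πx) e^{-λ₁t}.
Decay rate: λ₁ = 0.81π² ≈ 7.994.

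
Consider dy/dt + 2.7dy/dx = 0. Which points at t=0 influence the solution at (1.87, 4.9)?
A single point: x = -11.36. The characteristic through (1.87, 4.9) is x - 2.7t = const, so x = 1.87 - 2.7·4.9 = -11.36.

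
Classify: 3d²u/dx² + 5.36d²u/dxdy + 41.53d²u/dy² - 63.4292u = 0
Elliptic (discriminant = -469.6304).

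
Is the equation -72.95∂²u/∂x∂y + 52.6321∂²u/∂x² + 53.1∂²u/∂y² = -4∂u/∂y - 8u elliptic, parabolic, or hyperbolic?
Rewriting in standard form: 52.6321∂²u/∂x² - 72.95∂²u/∂x∂y + 53.1∂²u/∂y² + 4∂u/∂y + 8u = 0. Computing B² - 4AC with A = 52.6321, B = -72.95, C = 53.1: discriminant = -5857.35554 (negative). Answer: elliptic.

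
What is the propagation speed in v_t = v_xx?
Infinite. The heat equation is parabolic, not hyperbolic, so disturbances propagate instantly.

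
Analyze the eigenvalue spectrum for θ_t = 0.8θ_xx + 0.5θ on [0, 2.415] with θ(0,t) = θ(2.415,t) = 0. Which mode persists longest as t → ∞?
Eigenvalues: λₙ = 0.8n²π²/2.415² - 0.5.
First three modes:
  n=1: λ₁ = 0.8π²/2.415² - 0.5 ≈ 0.854
  n=2: λ₂ = 3.2π²/2.415² - 0.5 ≈ 4.915
  n=3: λ₃ = 7.2π²/2.415² - 0.5 ≈ 11.684
Since 0.8π²/2.415² ≈ 1.354 > 0.5, all λₙ > 0.
The n=1 mode decays slowest → dominates as t → ∞.
Asymptotic: θ ~ c₁ sin(πx/2.415) e^{-λ₁t} with decay rate λ₁ ≈ 0.854.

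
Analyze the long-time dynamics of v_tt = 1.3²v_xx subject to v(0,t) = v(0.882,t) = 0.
Long-time behavior: v oscillates (no decay). Energy is conserved; the solution oscillates indefinitely as standing waves.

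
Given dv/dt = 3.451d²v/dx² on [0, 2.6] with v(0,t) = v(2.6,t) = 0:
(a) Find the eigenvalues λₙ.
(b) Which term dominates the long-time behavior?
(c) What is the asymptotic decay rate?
Eigenvalues: λₙ = 3.451n²π²/2.6².
First three modes:
  n=1: λ₁ = 3.451π²/2.6² ≈ 5.038
  n=2: λ₂ = 13.804π²/2.6² ≈ 20.154 (4× faster decay)
  n=3: λ₃ = 31.059π²/2.6² ≈ 45.346 (9× faster decay)
As t → ∞, higher modes decay exponentially faster. The n=1 mode dominates: v ~ c₁ sin(πx/2.6) e^{-λ₁t}.
Decay rate: λ₁ = 3.451π²/2.6² ≈ 5.038.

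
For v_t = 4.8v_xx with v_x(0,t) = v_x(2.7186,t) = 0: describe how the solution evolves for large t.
v → constant (steady state). Heat is conserved (no flux at boundaries); solution approaches the spatial average.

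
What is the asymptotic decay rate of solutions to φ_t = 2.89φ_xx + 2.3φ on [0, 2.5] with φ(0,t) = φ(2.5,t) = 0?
Eigenvalues: λₙ = 2.89n²π²/2.5² - 2.3.
First three modes:
  n=1: λ₁ = 2.89π²/2.5² - 2.3 ≈ 2.264
  n=2: λ₂ = 11.56π²/2.5² - 2.3 ≈ 15.955
  n=3: λ₃ = 26.01π²/2.5² - 2.3 ≈ 38.773
Since 2.89π²/2.5² ≈ 4.564 > 2.3, all λₙ > 0.
The n=1 mode decays slowest → dominates as t → ∞.
Asymptotic: φ ~ c₁ sin(πx/2.5) e^{-λ₁t} with decay rate λ₁ ≈ 2.264.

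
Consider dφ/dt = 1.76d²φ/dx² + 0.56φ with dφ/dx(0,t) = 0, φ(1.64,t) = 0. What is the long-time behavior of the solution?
As t → ∞, φ → 0. Diffusion dominates reaction (r=0.56 < κπ²/(4L²)≈1.61); solution decays.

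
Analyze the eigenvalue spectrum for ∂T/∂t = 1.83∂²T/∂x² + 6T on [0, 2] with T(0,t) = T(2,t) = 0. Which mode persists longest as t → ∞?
Eigenvalues: λₙ = 1.83n²π²/2² - 6.
First three modes:
  n=1: λ₁ = 1.83π²/2² - 6 ≈ -1.485
  n=2: λ₂ = 7.32π²/2² - 6 ≈ 12.061
  n=3: λ₃ = 16.47π²/2² - 6 ≈ 34.638
Since 1.83π²/2² ≈ 4.515 < 6, λ₁ < 0.
The n=1 mode grows fastest (−λₙ is largest for n=1) → dominates.
Asymptotic: T ~ c₁ sin(πx/2) e^{1.485t} (exponential growth at rate −λ₁ ≈ 1.485).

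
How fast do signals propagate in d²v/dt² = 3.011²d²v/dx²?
Speed = 3.011. Information travels along characteristics x = x₀ ± 3.011t.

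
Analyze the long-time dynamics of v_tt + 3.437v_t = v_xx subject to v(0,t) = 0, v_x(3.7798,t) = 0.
Long-time behavior: v → 0. Damping (γ=3.437) dissipates energy; oscillations decay exponentially.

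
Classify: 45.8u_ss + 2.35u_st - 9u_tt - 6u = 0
Hyperbolic (discriminant = 1654.3225).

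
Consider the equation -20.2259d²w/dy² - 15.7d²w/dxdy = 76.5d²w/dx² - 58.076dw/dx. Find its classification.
Rewriting in standard form: -76.5d²w/dx² - 15.7d²w/dxdy - 20.2259d²w/dy² + 58.076dw/dx = 0. Elliptic. (A = -76.5, B = -15.7, C = -20.2259 gives B² - 4AC = -5942.6354.)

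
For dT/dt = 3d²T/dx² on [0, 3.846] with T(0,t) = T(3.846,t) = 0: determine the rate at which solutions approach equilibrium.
Eigenvalues: λₙ = 3n²π²/3.846².
First three modes:
  n=1: λ₁ = 3π²/3.846² ≈ 2.002
  n=2: λ₂ = 12π²/3.846² ≈ 8.007 (4× faster decay)
  n=3: λ₃ = 27π²/3.846² ≈ 18.015 (9× faster decay)
As t → ∞, higher modes decay exponentially faster. The n=1 mode dominates: T ~ c₁ sin(πx/3.846) e^{-λ₁t}.
Decay rate: λ₁ = 3π²/3.846² ≈ 2.002.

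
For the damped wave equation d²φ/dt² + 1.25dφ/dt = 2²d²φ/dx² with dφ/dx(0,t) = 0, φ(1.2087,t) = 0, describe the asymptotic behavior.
φ → 0. Damping (γ=1.25) dissipates energy; oscillations decay exponentially.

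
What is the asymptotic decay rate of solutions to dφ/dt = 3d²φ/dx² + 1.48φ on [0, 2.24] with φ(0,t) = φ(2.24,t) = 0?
Eigenvalues: λₙ = 3n²π²/2.24² - 1.48.
First three modes:
  n=1: λ₁ = 3π²/2.24² - 1.48 ≈ 4.421
  n=2: λ₂ = 12π²/2.24² - 1.48 ≈ 22.124
  n=3: λ₃ = 27π²/2.24² - 1.48 ≈ 51.629
Since 3π²/2.24² ≈ 5.901 > 1.48, all λₙ > 0.
The n=1 mode decays slowest → dominates as t → ∞.
Asymptotic: φ ~ c₁ sin(πx/2.24) e^{-λ₁t} with decay rate λ₁ ≈ 4.421.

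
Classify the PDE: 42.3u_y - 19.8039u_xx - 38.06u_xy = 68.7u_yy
Rewriting in standard form: -19.8039u_xx - 38.06u_xy - 68.7u_yy + 42.3u_y = 0. A = -19.8039, B = -38.06, C = -68.7. Discriminant B² - 4AC = -3993.54812. Since -3993.54812 < 0, elliptic.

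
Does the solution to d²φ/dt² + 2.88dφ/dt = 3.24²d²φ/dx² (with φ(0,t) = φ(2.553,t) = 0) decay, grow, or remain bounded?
φ → 0. Damping (γ=2.88) dissipates energy; oscillations decay exponentially.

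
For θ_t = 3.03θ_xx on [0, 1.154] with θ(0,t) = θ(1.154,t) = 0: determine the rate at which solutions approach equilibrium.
Eigenvalues: λₙ = 3.03n²π²/1.154².
First three modes:
  n=1: λ₁ = 3.03π²/1.154² ≈ 22.456
  n=2: λ₂ = 12.12π²/1.154² ≈ 89.824 (4× faster decay)
  n=3: λ₃ = 27.27π²/1.154² ≈ 202.103 (9× faster decay)
As t → ∞, higher modes decay exponentially faster. The n=1 mode dominates: θ ~ c₁ sin(πx/1.154) e^{-λ₁t}.
Decay rate: λ₁ = 3.03π²/1.154² ≈ 22.456.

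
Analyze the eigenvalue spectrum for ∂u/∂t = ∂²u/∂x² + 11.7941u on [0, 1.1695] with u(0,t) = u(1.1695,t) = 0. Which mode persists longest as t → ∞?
Eigenvalues: λₙ = n²π²/1.1695² - 11.7941.
First three modes:
  n=1: λ₁ = π²/1.1695² - 11.7941 ≈ -4.578
  n=2: λ₂ = 4π²/1.1695² - 11.7941 ≈ 17.07
  n=3: λ₃ = 9π²/1.1695² - 11.7941 ≈ 53.15
Since π²/1.1695² ≈ 7.216 < 11.7941, λ₁ < 0.
The n=1 mode grows fastest (−λₙ is largest for n=1) → dominates.
Asymptotic: u ~ c₁ sin(πx/1.1695) e^{4.578t} (exponential growth at rate −λ₁ ≈ 4.578).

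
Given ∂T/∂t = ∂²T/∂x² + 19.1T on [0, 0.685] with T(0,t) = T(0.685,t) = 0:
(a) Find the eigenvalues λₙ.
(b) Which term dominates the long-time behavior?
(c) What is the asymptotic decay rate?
Eigenvalues: λₙ = n²π²/0.685² - 19.1.
First three modes:
  n=1: λ₁ = π²/0.685² - 19.1 ≈ 1.934
  n=2: λ₂ = 4π²/0.685² - 19.1 ≈ 65.035
  n=3: λ₃ = 9π²/0.685² - 19.1 ≈ 170.205
Since π²/0.685² ≈ 21.034 > 19.1, all λₙ > 0.
The n=1 mode decays slowest → dominates as t → ∞.
Asymptotic: T ~ c₁ sin(πx/0.685) e^{-λ₁t} with decay rate λ₁ ≈ 1.934.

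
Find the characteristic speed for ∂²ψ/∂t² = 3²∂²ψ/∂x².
Speed = 3. Information travels along characteristics x = x₀ ± 3t.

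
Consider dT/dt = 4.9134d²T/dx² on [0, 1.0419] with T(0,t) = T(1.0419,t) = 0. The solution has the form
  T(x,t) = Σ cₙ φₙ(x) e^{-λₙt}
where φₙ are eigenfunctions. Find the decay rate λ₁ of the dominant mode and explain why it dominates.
Eigenvalues: λₙ = 4.9134n²π²/1.0419².
First three modes:
  n=1: λ₁ = 4.9134π²/1.0419² ≈ 44.671
  n=2: λ₂ = 19.6536π²/1.0419² ≈ 178.686 (4× faster decay)
  n=3: λ₃ = 44.2206π²/1.0419² ≈ 402.043 (9× faster decay)
As t → ∞, higher modes decay exponentially faster. The n=1 mode dominates: T ~ c₁ sin(πx/1.0419) e^{-λ₁t}.
Decay rate: λ₁ = 4.9134π²/1.0419² ≈ 44.671.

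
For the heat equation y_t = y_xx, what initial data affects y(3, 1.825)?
The entire real line. The heat equation has infinite propagation speed: any initial disturbance instantly affects all points (though exponentially small far away).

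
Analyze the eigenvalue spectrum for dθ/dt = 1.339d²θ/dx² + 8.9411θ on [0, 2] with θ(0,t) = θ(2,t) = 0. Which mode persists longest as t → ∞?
Eigenvalues: λₙ = 1.339n²π²/2² - 8.9411.
First three modes:
  n=1: λ₁ = 1.339π²/2² - 8.9411 ≈ -5.637
  n=2: λ₂ = 5.356π²/2² - 8.9411 ≈ 4.274
  n=3: λ₃ = 12.051π²/2² - 8.9411 ≈ 20.794
Since 1.339π²/2² ≈ 3.304 < 8.9411, λ₁ < 0.
The n=1 mode grows fastest (−λₙ is largest for n=1) → dominates.
Asymptotic: θ ~ c₁ sin(πx/2) e^{5.637t} (exponential growth at rate −λ₁ ≈ 5.637).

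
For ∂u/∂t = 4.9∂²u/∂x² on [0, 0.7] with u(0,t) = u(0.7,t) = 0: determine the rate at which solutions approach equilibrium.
Eigenvalues: λₙ = 4.9n²π²/0.7².
First three modes:
  n=1: λ₁ = 4.9π²/0.7² ≈ 98.696
  n=2: λ₂ = 19.6π²/0.7² ≈ 394.784 (4× faster decay)
  n=3: λ₃ = 44.1π²/0.7² ≈ 888.264 (9× faster decay)
As t → ∞, higher modes decay exponentially faster. The n=1 mode dominates: u ~ c₁ sin(πx/0.7) e^{-λ₁t}.
Decay rate: λ₁ = 4.9π²/0.7² ≈ 98.696.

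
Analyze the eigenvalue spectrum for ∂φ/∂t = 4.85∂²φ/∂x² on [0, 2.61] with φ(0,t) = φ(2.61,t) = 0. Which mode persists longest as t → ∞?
Eigenvalues: λₙ = 4.85n²π²/2.61².
First three modes:
  n=1: λ₁ = 4.85π²/2.61² ≈ 7.027
  n=2: λ₂ = 19.4π²/2.61² ≈ 28.107 (4× faster decay)
  n=3: λ₃ = 43.65π²/2.61² ≈ 63.242 (9× faster decay)
As t → ∞, higher modes decay exponentially faster. The n=1 mode dominates: φ ~ c₁ sin(πx/2.61) e^{-λ₁t}.
Decay rate: λ₁ = 4.85π²/2.61² ≈ 7.027.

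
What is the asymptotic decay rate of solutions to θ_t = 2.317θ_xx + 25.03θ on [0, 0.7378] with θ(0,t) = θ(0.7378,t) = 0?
Eigenvalues: λₙ = 2.317n²π²/0.7378² - 25.03.
First three modes:
  n=1: λ₁ = 2.317π²/0.7378² - 25.03 ≈ 16.98
  n=2: λ₂ = 9.268π²/0.7378² - 25.03 ≈ 143.008
  n=3: λ₃ = 20.853π²/0.7378² - 25.03 ≈ 353.056
Since 2.317π²/0.7378² ≈ 42.01 > 25.03, all λₙ > 0.
The n=1 mode decays slowest → dominates as t → ∞.
Asymptotic: θ ~ c₁ sin(πx/0.7378) e^{-λ₁t} with decay rate λ₁ ≈ 16.98.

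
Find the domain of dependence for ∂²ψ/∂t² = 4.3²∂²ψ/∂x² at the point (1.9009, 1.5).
Domain of dependence: [-4.5491, 8.3509]. Signals travel at speed 4.3, so data within |x - 1.9009| ≤ 4.3·1.5 = 6.45 can reach the point.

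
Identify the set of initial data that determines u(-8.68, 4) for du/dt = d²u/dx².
The entire real line. The heat equation has infinite propagation speed: any initial disturbance instantly affects all points (though exponentially small far away).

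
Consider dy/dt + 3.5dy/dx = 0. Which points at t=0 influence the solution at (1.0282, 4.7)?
A single point: x = -15.4218. The characteristic through (1.0282, 4.7) is x - 3.5t = const, so x = 1.0282 - 3.5·4.7 = -15.4218.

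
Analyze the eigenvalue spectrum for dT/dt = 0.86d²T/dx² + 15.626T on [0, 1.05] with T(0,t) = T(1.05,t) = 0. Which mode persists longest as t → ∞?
Eigenvalues: λₙ = 0.86n²π²/1.05² - 15.626.
First three modes:
  n=1: λ₁ = 0.86π²/1.05² - 15.626 ≈ -7.927
  n=2: λ₂ = 3.44π²/1.05² - 15.626 ≈ 15.169
  n=3: λ₃ = 7.74π²/1.05² - 15.626 ≈ 53.663
Since 0.86π²/1.05² ≈ 7.699 < 15.626, λ₁ < 0.
The n=1 mode grows fastest (−λₙ is largest for n=1) → dominates.
Asymptotic: T ~ c₁ sin(πx/1.05) e^{7.927t} (exponential growth at rate −λ₁ ≈ 7.927).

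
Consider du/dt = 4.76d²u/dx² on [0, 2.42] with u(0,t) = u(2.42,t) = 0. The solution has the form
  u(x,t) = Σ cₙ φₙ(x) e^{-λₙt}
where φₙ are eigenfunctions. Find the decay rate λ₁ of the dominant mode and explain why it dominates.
Eigenvalues: λₙ = 4.76n²π²/2.42².
First three modes:
  n=1: λ₁ = 4.76π²/2.42² ≈ 8.022
  n=2: λ₂ = 19.04π²/2.42² ≈ 32.088 (4× faster decay)
  n=3: λ₃ = 42.84π²/2.42² ≈ 72.197 (9× faster decay)
As t → ∞, higher modes decay exponentially faster. The n=1 mode dominates: u ~ c₁ sin(πx/2.42) e^{-λ₁t}.
Decay rate: λ₁ = 4.76π²/2.42² ≈ 8.022.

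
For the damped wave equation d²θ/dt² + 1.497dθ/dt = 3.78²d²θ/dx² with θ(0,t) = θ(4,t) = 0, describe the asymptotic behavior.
θ → 0. Damping (γ=1.497) dissipates energy; oscillations decay exponentially.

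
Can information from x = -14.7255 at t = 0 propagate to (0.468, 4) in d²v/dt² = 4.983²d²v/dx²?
Yes. The domain of dependence is [-19.464, 20.4], and -14.7255 ∈ [-19.464, 20.4].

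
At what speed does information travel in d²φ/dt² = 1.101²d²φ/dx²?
Speed = 1.101. Information travels along characteristics x = x₀ ± 1.101t.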